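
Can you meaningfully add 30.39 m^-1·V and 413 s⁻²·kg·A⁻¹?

Dimensions:
  30.39 m^-1·V:  V·m⁻¹ = J·C⁻¹·m⁻¹ = kg·m·s⁻³·A⁻¹
  413 s⁻²·kg·A⁻¹:  kg·s⁻²·A⁻¹
kg·m·s⁻³·A⁻¹ ≠ kg·s⁻²·A⁻¹, so they cannot be added.

No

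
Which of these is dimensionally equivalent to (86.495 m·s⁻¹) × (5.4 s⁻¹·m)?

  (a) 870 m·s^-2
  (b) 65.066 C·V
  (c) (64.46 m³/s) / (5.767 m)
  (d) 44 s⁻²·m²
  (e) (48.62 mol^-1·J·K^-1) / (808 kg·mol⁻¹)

Reference: [m·s⁻¹] · [m·s⁻¹] = m²·s⁻².
Each option:
  (a) m·s⁻²
  (b) C·V = s·A·J·C⁻¹ = kg·m²·s⁻²
  (c) [m³·s⁻¹] / [m] = m²·s⁻¹
  (d) m²·s⁻²  ← same
  (e) [kg·m²·s⁻²·K⁻¹·mol⁻¹] / [kg·mol⁻¹] = m²·s⁻²·K⁻¹
Only (d) matches m²·s⁻².

(d)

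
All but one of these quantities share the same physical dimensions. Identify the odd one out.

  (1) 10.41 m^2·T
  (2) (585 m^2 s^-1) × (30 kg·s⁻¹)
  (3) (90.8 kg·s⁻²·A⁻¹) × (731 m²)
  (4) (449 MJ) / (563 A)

In SI base units:
  (1) T·m² = Wb·m⁻²·m² = kg·m²·s⁻²·A⁻¹
  (2) [m²·s⁻¹] · [kg·s⁻¹] = kg·m²·s⁻²
  (3) [kg·s⁻²·A⁻¹] · [m²] = kg·m²·s⁻²·A⁻¹
  (4) [kg·m²·s⁻²] / [A] = kg·m²·s⁻²·A⁻¹
All reduce to kg·m²·s⁻²·A⁻¹ except (2), which is kg·m²·s⁻².

(2)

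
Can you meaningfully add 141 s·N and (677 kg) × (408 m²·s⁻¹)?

Reduce each to base SI dimensions:
  141 s·N:  N·s = kg·m·s⁻²·s = kg·m·s⁻¹
  (677 kg) × (408 m²·s⁻¹):  [kg] · [m²·s⁻¹] = kg·m²·s⁻¹
kg·m·s⁻¹ ≠ kg·m²·s⁻¹, so they cannot be added.

No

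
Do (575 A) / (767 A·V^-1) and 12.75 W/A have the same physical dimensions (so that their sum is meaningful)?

Expand each in SI base units:
  (575 A) / (767 A·V^-1):  [A] / [kg⁻¹·m⁻²·s³·A²] = kg·m²·s⁻³·A⁻¹
  12.75 W/A:  W·A⁻¹ = J·s⁻¹·A⁻¹ = kg·m²·s⁻³·A⁻¹
Both are kg·m²·s⁻³·A⁻¹, so they have the same dimensions and can be added.

Yes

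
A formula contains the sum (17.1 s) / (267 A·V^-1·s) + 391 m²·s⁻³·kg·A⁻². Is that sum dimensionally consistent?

Expand each in SI base units:
  (17.1 s) / (267 A·V^-1·s):  [s] / [kg⁻¹·m⁻²·s⁴·A²] = kg·m²·s⁻³·A⁻²
  391 m²·s⁻³·kg·A⁻²:  kg·m²·s⁻³·A⁻²
Both are kg·m²·s⁻³·A⁻², so they have the same dimensions and can be added.

Yes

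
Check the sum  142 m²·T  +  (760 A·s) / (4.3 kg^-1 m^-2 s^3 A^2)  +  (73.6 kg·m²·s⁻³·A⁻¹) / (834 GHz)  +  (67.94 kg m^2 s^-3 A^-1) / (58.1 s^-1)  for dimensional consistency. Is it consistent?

Expand each in SI base units:
  142 m²·T:  T·m² = Wb·m⁻²·m² = kg·m²·s⁻²·A⁻¹
  (760 A·s) / (4.3 kg^-1 m^-2 s^3 A^2):  [s·A] / [kg⁻¹·m⁻²·s³·A²] = kg·m²·s⁻²·A⁻¹
  (73.6 kg·m²·s⁻³·A⁻¹) / (834 GHz):  [kg·m²·s⁻³·A⁻¹] / [s⁻¹] = kg·m²·s⁻²·A⁻¹
  (67.94 kg m^2 s^-3 A^-1) / (58.1 s^-1):  [kg·m²·s⁻³·A⁻¹] / [s⁻¹] = kg·m²·s⁻²·A⁻¹
Every term reduces to kg·m²·s⁻²·A⁻¹.

Yes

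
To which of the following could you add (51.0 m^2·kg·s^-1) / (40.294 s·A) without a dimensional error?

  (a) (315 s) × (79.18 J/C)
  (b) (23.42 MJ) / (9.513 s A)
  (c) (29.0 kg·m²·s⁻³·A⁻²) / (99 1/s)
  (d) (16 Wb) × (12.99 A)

(a)

Reference: [kg·m²·s⁻¹] / [s·A] = kg·m²·s⁻²·A⁻¹.
Each option:
  (a) [s] · [kg·m²·s⁻³·A⁻¹] = kg·m²·s⁻²·A⁻¹  ← same
  (b) [kg·m²·s⁻²] / [s·A] = kg·m²·s⁻³·A⁻¹
  (c) [kg·m²·s⁻³·A⁻²] / [s⁻¹] = kg·m²·s⁻²·A⁻²
  (d) [kg·m²·s⁻²·A⁻¹] · [A] = kg·m²·s⁻²
Only (a) matches kg·m²·s⁻²·A⁻¹.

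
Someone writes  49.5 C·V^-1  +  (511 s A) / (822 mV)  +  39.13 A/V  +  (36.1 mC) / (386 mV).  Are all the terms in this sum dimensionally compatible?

No

Reduce each to base SI dimensions:
  49.5 C·V^-1:  C·V⁻¹ = s·A·(J·C⁻¹)⁻¹ = kg⁻¹·m⁻²·s⁴·A²
  (511 s A) / (822 mV):  [s·A] / [kg·m²·s⁻³·A⁻¹] = kg⁻¹·m⁻²·s⁴·A²
  39.13 A/V:  A·V⁻¹ = A·(J·C⁻¹)⁻¹ = kg⁻¹·m⁻²·s³·A²
  (36.1 mC) / (386 mV):  [s·A] / [kg·m²·s⁻³·A⁻¹] = kg⁻¹·m⁻²·s⁴·A²
The terms do not share a single dimension (kg⁻¹·m⁻²·s³·A² vs kg⁻¹·m⁻²·s⁴·A²).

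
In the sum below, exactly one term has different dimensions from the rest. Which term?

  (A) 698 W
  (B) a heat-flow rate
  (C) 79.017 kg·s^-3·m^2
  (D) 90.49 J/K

Work out the base dimensions of each:
  (A) W = J·s⁻¹ = kg·m²·s⁻³
  (B) [heat-flow rate] = kg·m²·s⁻³
  (C) kg·m²·s⁻³
  (D) J·K⁻¹ = N·m·K⁻¹ = kg·m²·s⁻²·K⁻¹
All reduce to kg·m²·s⁻³ except (D), which is kg·m²·s⁻²·K⁻¹.

(D)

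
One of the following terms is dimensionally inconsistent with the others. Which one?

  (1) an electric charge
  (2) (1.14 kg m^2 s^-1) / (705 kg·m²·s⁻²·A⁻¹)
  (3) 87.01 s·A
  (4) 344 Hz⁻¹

In SI base units:
  (1) [electric charge] = s·A
  (2) [kg·m²·s⁻¹] / [kg·m²·s⁻²·A⁻¹] = s·A
  (3) A·s = s·A
  (4) Hz⁻¹ = (s⁻¹)⁻¹ = s
All reduce to s·A except (4), which is s.

(4)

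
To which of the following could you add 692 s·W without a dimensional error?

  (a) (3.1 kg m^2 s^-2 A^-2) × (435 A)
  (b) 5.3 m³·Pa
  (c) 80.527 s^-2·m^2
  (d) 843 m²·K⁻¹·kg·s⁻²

(b)

Reference: W·s = J·s⁻¹·s = kg·m²·s⁻².
Each option:
  (a) [kg·m²·s⁻²·A⁻²] · [A] = kg·m²·s⁻²·A⁻¹
  (b) Pa·m³ = N·m⁻²·m³ = kg·m²·s⁻²  ← same
  (c) m²·s⁻²
  (d) kg·m²·s⁻²·K⁻¹
Only (b) matches kg·m²·s⁻².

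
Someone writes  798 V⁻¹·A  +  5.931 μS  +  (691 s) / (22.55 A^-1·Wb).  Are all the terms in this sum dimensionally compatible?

Yes

Work out the base dimensions of each:
  798 V⁻¹·A:  A·V⁻¹ = A·(J·C⁻¹)⁻¹ = kg⁻¹·m⁻²·s³·A²
  5.931 μS:  S = Ω⁻¹ = kg⁻¹·m⁻²·s³·A²
  (691 s) / (22.55 A^-1·Wb):  [s] / [kg·m²·s⁻²·A⁻²] = kg⁻¹·m⁻²·s³·A²
Every term reduces to kg⁻¹·m⁻²·s³·A².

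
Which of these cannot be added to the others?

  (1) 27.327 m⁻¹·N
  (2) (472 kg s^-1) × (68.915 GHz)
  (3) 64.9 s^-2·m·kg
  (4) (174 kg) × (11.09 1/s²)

Reduce each to base SI dimensions:
  (1) N·m⁻¹ = kg·m·s⁻²·m⁻¹ = kg·s⁻²
  (2) [kg·s⁻¹] · [s⁻¹] = kg·s⁻²
  (3) kg·m·s⁻²
  (4) [kg] · [s⁻²] = kg·s⁻²
All reduce to kg·s⁻² except (3), which is kg·m·s⁻².

(3)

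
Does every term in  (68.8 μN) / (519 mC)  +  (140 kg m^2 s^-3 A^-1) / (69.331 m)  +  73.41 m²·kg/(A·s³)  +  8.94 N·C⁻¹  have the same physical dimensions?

Work out the base dimensions of each:
  (68.8 μN) / (519 mC):  [kg·m·s⁻²] / [s·A] = kg·m·s⁻³·A⁻¹
  (140 kg m^2 s^-3 A^-1) / (69.331 m):  [kg·m²·s⁻³·A⁻¹] / [m] = kg·m·s⁻³·A⁻¹
  73.41 m²·kg/(A·s³):  kg·m²·s⁻³·A⁻¹
  8.94 N·C⁻¹:  N·C⁻¹ = kg·m·s⁻²·(s·A)⁻¹ = kg·m·s⁻³·A⁻¹
The terms do not share a single dimension (kg·m²·s⁻³·A⁻¹ vs kg·m·s⁻³·A⁻¹).

No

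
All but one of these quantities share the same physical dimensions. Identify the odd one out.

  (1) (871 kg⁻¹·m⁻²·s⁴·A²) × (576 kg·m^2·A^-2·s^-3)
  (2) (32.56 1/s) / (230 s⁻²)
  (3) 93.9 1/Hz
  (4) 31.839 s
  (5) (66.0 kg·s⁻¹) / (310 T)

(5)

Dimensions:
  (1) [kg⁻¹·m⁻²·s⁴·A²] · [kg·m²·s⁻³·A⁻²] = s
  (2) [s⁻¹] / [s⁻²] = s
  (3) Hz⁻¹ = (s⁻¹)⁻¹ = s
  (4) s
  (5) [kg·s⁻¹] / [kg·s⁻²·A⁻¹] = s·A
All reduce to s except (5), which is s·A.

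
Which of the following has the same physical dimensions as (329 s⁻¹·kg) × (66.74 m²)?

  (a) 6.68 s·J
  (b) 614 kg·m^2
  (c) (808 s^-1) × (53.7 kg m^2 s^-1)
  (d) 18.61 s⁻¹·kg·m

(a)

Reference: [kg·s⁻¹] · [m²] = kg·m²·s⁻¹.
Each option:
  (a) J·s = N·m·s = kg·m²·s⁻¹  ← same
  (b) kg·m²
  (c) [s⁻¹] · [kg·m²·s⁻¹] = kg·m²·s⁻²
  (d) kg·m·s⁻¹
Only (a) matches kg·m²·s⁻¹.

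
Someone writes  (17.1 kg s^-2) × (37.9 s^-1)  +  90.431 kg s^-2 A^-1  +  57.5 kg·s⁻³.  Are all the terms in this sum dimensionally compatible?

No

Dimensions:
  (17.1 kg s^-2) × (37.9 s^-1):  [kg·s⁻²] · [s⁻¹] = kg·s⁻³
  90.431 kg s^-2 A^-1:  kg·s⁻²·A⁻¹
  57.5 kg·s⁻³:  kg·s⁻³
The terms do not share a single dimension (kg·s⁻²·A⁻¹ vs kg·s⁻³).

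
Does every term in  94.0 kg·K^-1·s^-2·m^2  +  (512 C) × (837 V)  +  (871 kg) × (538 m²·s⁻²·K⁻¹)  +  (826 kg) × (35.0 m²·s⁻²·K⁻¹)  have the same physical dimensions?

Work out the base dimensions of each:
  94.0 kg·K^-1·s^-2·m^2:  kg·m²·s⁻²·K⁻¹
  (512 C) × (837 V):  [s·A] · [kg·m²·s⁻³·A⁻¹] = kg·m²·s⁻²
  (871 kg) × (538 m²·s⁻²·K⁻¹):  [kg] · [m²·s⁻²·K⁻¹] = kg·m²·s⁻²·K⁻¹
  (826 kg) × (35.0 m²·s⁻²·K⁻¹):  [kg] · [m²·s⁻²·K⁻¹] = kg·m²·s⁻²·K⁻¹
The terms do not share a single dimension (kg·m²·s⁻² vs kg·m²·s⁻²·K⁻¹).

No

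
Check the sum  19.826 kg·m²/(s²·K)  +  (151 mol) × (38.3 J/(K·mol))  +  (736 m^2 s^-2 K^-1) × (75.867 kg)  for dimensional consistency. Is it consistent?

Yes

Expand each in SI base units:
  19.826 kg·m²/(s²·K):  kg·m²·s⁻²·K⁻¹
  (151 mol) × (38.3 J/(K·mol)):  [mol] · [kg·m²·s⁻²·K⁻¹·mol⁻¹] = kg·m²·s⁻²·K⁻¹
  (736 m^2 s^-2 K^-1) × (75.867 kg):  [m²·s⁻²·K⁻¹] · [kg] = kg·m²·s⁻²·K⁻¹
Every term reduces to kg·m²·s⁻²·K⁻¹.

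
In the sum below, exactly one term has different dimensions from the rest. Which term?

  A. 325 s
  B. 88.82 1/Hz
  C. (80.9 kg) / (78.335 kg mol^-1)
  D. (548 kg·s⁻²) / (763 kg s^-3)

Expand each in SI base units:
  A. s
  B. Hz⁻¹ = (s⁻¹)⁻¹ = s
  C. [kg] / [kg·mol⁻¹] = mol
  D. [kg·s⁻²] / [kg·s⁻³] = s
All reduce to s except C., which is mol.

C.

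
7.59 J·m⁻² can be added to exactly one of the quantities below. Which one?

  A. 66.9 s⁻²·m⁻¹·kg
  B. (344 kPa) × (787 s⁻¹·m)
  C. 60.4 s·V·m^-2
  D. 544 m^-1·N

D.

Reference: J·m⁻² = N·m·m⁻² = kg·s⁻².
Each option:
  A. kg·m⁻¹·s⁻²
  B. [kg·m⁻¹·s⁻²] · [m·s⁻¹] = kg·s⁻³
  C. V·s·m⁻² = J·C⁻¹·s·m⁻² = kg·s⁻²·A⁻¹
  D. N·m⁻¹ = kg·m·s⁻²·m⁻¹ = kg·s⁻²  ← same
Only D. matches kg·s⁻².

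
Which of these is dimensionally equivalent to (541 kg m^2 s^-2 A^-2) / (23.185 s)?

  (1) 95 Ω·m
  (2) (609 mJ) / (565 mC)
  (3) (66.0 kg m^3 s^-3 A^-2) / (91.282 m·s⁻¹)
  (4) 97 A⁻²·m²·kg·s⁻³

(4)

Reference: [kg·m²·s⁻²·A⁻²] / [s] = kg·m²·s⁻³·A⁻².
Each option:
  (1) Ω·m = V·A⁻¹·m = kg·m³·s⁻³·A⁻²
  (2) [kg·m²·s⁻²] / [s·A] = kg·m²·s⁻³·A⁻¹
  (3) [kg·m³·s⁻³·A⁻²] / [m·s⁻¹] = kg·m²·s⁻²·A⁻²
  (4) kg·m²·s⁻³·A⁻²  ← same
Only (4) matches kg·m²·s⁻³·A⁻².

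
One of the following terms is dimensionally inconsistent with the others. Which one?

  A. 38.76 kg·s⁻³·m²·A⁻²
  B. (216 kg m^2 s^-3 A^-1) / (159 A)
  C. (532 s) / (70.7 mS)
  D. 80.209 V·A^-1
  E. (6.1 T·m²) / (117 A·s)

C.

Reduce each to base SI dimensions:
  A. kg·m²·s⁻³·A⁻²
  B. [kg·m²·s⁻³·A⁻¹] / [A] = kg·m²·s⁻³·A⁻²
  C. [s] / [kg⁻¹·m⁻²·s³·A²] = kg·m²·s⁻²·A⁻²
  D. V·A⁻¹ = J·C⁻¹·A⁻¹ = kg·m²·s⁻³·A⁻²
  E. [kg·m²·s⁻²·A⁻¹] / [s·A] = kg·m²·s⁻³·A⁻²
All reduce to kg·m²·s⁻³·A⁻² except C., which is kg·m²·s⁻²·A⁻².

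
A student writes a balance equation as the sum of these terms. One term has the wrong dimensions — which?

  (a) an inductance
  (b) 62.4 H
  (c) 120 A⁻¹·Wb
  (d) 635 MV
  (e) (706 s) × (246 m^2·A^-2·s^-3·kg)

In SI base units:
  (a) [inductance] = kg·m²·s⁻²·A⁻²
  (b) H = V·s·A⁻¹ = kg·m²·s⁻²·A⁻²
  (c) Wb·A⁻¹ = V·s·A⁻¹ = kg·m²·s⁻²·A⁻²
  (d) V = J·C⁻¹ = kg·m²·s⁻³·A⁻¹
  (e) [s] · [kg·m²·s⁻³·A⁻²] = kg·m²·s⁻²·A⁻²
All reduce to kg·m²·s⁻²·A⁻² except (d), which is kg·m²·s⁻³·A⁻¹.

(d)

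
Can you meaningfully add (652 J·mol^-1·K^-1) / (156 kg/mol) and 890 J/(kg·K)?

Yes

Expand each in SI base units:
  (652 J·mol^-1·K^-1) / (156 kg/mol):  [kg·m²·s⁻²·K⁻¹·mol⁻¹] / [kg·mol⁻¹] = m²·s⁻²·K⁻¹
  890 J/(kg·K):  J·kg⁻¹·K⁻¹ = N·m·kg⁻¹·K⁻¹ = m²·s⁻²·K⁻¹
Both are m²·s⁻²·K⁻¹, so they have the same dimensions and can be added.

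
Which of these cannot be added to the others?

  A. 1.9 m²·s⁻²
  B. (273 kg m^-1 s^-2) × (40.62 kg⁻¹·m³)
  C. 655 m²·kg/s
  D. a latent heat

Expand each in SI base units:
  A. m²·s⁻²
  B. [kg·m⁻¹·s⁻²] · [kg⁻¹·m³] = m²·s⁻²
  C. kg·m²·s⁻¹
  D. [latent heat] = m²·s⁻²
All reduce to m²·s⁻² except C., which is kg·m²·s⁻¹.

C.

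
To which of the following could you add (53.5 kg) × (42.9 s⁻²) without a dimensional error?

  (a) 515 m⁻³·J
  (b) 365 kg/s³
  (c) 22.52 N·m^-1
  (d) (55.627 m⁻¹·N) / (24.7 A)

Reference: [kg] · [s⁻²] = kg·s⁻².
Each option:
  (a) J·m⁻³ = N·m·m⁻³ = kg·m⁻¹·s⁻²
  (b) kg·s⁻³
  (c) N·m⁻¹ = kg·m·s⁻²·m⁻¹ = kg·s⁻²  ← same
  (d) [kg·s⁻²] / [A] = kg·s⁻²·A⁻¹
Only (c) matches kg·s⁻².

(c)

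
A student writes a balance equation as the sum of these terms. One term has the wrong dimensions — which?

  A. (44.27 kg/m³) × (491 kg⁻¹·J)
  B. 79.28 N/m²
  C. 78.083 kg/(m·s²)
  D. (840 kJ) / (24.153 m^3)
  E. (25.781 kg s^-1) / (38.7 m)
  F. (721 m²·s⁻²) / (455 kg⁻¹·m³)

Reduce each to base SI dimensions:
  A. [kg·m⁻³] · [m²·s⁻²] = kg·m⁻¹·s⁻²
  B. N·m⁻² = kg·m·s⁻²·m⁻² = kg·m⁻¹·s⁻²
  C. kg·m⁻¹·s⁻²
  D. [kg·m²·s⁻²] / [m³] = kg·m⁻¹·s⁻²
  E. [kg·s⁻¹] / [m] = kg·m⁻¹·s⁻¹
  F. [m²·s⁻²] / [kg⁻¹·m³] = kg·m⁻¹·s⁻²
All reduce to kg·m⁻¹·s⁻² except E., which is kg·m⁻¹·s⁻¹.

E.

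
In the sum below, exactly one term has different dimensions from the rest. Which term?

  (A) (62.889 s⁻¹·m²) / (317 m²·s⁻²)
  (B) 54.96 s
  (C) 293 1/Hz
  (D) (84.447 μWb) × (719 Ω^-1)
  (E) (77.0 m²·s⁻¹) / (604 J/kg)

(D)

Reduce each to base SI dimensions:
  (A) [m²·s⁻¹] / [m²·s⁻²] = s
  (B) s
  (C) Hz⁻¹ = (s⁻¹)⁻¹ = s
  (D) [kg·m²·s⁻²·A⁻¹] · [kg⁻¹·m⁻²·s³·A²] = s·A
  (E) [m²·s⁻¹] / [m²·s⁻²] = s
All reduce to s except (D), which is s·A.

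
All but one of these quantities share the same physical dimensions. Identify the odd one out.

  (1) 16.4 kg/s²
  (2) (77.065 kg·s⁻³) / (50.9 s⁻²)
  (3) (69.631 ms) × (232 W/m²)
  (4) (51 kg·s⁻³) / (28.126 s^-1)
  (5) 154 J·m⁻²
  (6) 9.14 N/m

Dimensions:
  (1) kg·s⁻²
  (2) [kg·s⁻³] / [s⁻²] = kg·s⁻¹
  (3) [s] · [kg·s⁻³] = kg·s⁻²
  (4) [kg·s⁻³] / [s⁻¹] = kg·s⁻²
  (5) J·m⁻² = N·m·m⁻² = kg·s⁻²
  (6) N·m⁻¹ = kg·m·s⁻²·m⁻¹ = kg·s⁻²
All reduce to kg·s⁻² except (2), which is kg·s⁻¹.

(2)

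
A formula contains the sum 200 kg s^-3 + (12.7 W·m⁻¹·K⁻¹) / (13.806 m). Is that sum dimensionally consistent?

Reduce each to base SI dimensions:
  200 kg s^-3:  kg·s⁻³
  (12.7 W·m⁻¹·K⁻¹) / (13.806 m):  [kg·m·s⁻³·K⁻¹] / [m] = kg·s⁻³·K⁻¹
kg·s⁻³ ≠ kg·s⁻³·K⁻¹, so they cannot be added.

No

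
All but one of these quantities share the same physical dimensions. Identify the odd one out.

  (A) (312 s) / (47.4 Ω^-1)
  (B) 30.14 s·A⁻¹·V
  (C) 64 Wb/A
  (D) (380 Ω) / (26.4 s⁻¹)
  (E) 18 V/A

(E)

Dimensions:
  (A) [s] / [kg⁻¹·m⁻²·s³·A²] = kg·m²·s⁻²·A⁻²
  (B) V·s·A⁻¹ = J·C⁻¹·s·A⁻¹ = kg·m²·s⁻²·A⁻²
  (C) Wb·A⁻¹ = V·s·A⁻¹ = kg·m²·s⁻²·A⁻²
  (D) [kg·m²·s⁻³·A⁻²] / [s⁻¹] = kg·m²·s⁻²·A⁻²
  (E) V·A⁻¹ = J·C⁻¹·A⁻¹ = kg·m²·s⁻³·A⁻²
All reduce to kg·m²·s⁻²·A⁻² except (E), which is kg·m²·s⁻³·A⁻².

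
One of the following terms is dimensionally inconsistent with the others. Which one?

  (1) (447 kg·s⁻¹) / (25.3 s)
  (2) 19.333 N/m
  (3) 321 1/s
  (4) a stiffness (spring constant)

Dimensions:
  (1) [kg·s⁻¹] / [s] = kg·s⁻²
  (2) N·m⁻¹ = kg·m·s⁻²·m⁻¹ = kg·s⁻²
  (3) s⁻¹
  (4) [stiffness (spring constant)] = kg·s⁻²
All reduce to kg·s⁻² except (3), which is s⁻¹.

(3)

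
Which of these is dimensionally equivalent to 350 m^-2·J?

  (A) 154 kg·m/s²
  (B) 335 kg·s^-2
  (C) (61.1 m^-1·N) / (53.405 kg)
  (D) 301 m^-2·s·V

(B)

Reference: J·m⁻² = N·m·m⁻² = kg·s⁻².
Each option:
  (A) kg·m·s⁻²
  (B) kg·s⁻²  ← same
  (C) [kg·s⁻²] / [kg] = s⁻²
  (D) V·s·m⁻² = J·C⁻¹·s·m⁻² = kg·s⁻²·A⁻¹
Only (B) matches kg·s⁻².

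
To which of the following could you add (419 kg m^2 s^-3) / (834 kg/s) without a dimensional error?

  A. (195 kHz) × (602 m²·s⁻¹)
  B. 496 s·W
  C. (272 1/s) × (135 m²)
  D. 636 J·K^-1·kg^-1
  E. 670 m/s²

A.

Reference: [kg·m²·s⁻³] / [kg·s⁻¹] = m²·s⁻².
Each option:
  A. [s⁻¹] · [m²·s⁻¹] = m²·s⁻²  ← same
  B. W·s = J·s⁻¹·s = kg·m²·s⁻²
  C. [s⁻¹] · [m²] = m²·s⁻¹
  D. J·kg⁻¹·K⁻¹ = N·m·kg⁻¹·K⁻¹ = m²·s⁻²·K⁻¹
  E. m·s⁻²
Only A. matches m²·s⁻².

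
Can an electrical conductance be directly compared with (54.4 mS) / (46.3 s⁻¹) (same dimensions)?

Reduce each to base SI dimensions:
  an electrical conductance:  [electrical conductance] = kg⁻¹·m⁻²·s³·A²
  (54.4 mS) / (46.3 s⁻¹):  [kg⁻¹·m⁻²·s³·A²] / [s⁻¹] = kg⁻¹·m⁻²·s⁴·A²
kg⁻¹·m⁻²·s³·A² ≠ kg⁻¹·m⁻²·s⁴·A², so they cannot be added.

No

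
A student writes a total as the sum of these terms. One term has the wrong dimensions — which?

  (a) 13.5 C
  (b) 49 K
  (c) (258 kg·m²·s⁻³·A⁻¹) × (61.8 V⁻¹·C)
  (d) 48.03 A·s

(b)

Dimensions:
  (a) C = s·A
  (b) K
  (c) [kg·m²·s⁻³·A⁻¹] · [kg⁻¹·m⁻²·s⁴·A²] = s·A
  (d) A·s = s·A
All reduce to s·A except (b), which is K.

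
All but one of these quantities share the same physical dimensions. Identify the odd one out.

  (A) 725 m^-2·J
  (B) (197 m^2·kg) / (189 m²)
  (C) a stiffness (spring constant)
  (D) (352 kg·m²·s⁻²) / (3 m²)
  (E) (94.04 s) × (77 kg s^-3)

Reduce each to base SI dimensions:
  (A) J·m⁻² = N·m·m⁻² = kg·s⁻²
  (B) [kg·m²] / [m²] = kg
  (C) [stiffness (spring constant)] = kg·s⁻²
  (D) [kg·m²·s⁻²] / [m²] = kg·s⁻²
  (E) [s] · [kg·s⁻³] = kg·s⁻²
All reduce to kg·s⁻² except (B), which is kg.

(B)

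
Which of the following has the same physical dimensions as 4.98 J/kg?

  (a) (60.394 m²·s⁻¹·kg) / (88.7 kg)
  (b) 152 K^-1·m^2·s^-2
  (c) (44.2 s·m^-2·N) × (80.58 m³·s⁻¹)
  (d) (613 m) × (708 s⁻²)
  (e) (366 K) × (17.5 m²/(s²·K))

(e)

Reference: J·kg⁻¹ = N·m·kg⁻¹ = m²·s⁻².
Each option:
  (a) [kg·m²·s⁻¹] / [kg] = m²·s⁻¹
  (b) m²·s⁻²·K⁻¹
  (c) [kg·m⁻¹·s⁻¹] · [m³·s⁻¹] = kg·m²·s⁻²
  (d) [m] · [s⁻²] = m·s⁻²
  (e) [K] · [m²·s⁻²·K⁻¹] = m²·s⁻²  ← same
Only (e) matches m²·s⁻².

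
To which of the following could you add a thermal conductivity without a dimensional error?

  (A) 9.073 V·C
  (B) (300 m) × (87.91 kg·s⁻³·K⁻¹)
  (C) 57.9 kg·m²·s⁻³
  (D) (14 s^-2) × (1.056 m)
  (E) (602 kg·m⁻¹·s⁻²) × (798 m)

(B)

Reference: [thermal conductivity] = kg·m·s⁻³·K⁻¹.
Each option:
  (A) C·V = s·A·J·C⁻¹ = kg·m²·s⁻²
  (B) [m] · [kg·s⁻³·K⁻¹] = kg·m·s⁻³·K⁻¹  ← same
  (C) kg·m²·s⁻³
  (D) [s⁻²] · [m] = m·s⁻²
  (E) [kg·m⁻¹·s⁻²] · [m] = kg·s⁻²
Only (B) matches kg·m·s⁻³·K⁻¹.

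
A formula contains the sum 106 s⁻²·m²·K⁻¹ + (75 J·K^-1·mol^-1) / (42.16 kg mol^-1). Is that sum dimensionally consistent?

Yes

Reduce each to base SI dimensions:
  106 s⁻²·m²·K⁻¹:  m²·s⁻²·K⁻¹
  (75 J·K^-1·mol^-1) / (42.16 kg mol^-1):  [kg·m²·s⁻²·K⁻¹·mol⁻¹] / [kg·mol⁻¹] = m²·s⁻²·K⁻¹
Both are m²·s⁻²·K⁻¹, so they have the same dimensions and can be added.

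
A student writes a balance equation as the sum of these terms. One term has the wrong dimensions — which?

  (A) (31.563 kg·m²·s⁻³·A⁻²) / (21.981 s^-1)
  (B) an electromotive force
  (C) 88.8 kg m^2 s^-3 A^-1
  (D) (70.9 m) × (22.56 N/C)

(A)

Reduce each to base SI dimensions:
  (A) [kg·m²·s⁻³·A⁻²] / [s⁻¹] = kg·m²·s⁻²·A⁻²
  (B) [electromotive force] = kg·m²·s⁻³·A⁻¹
  (C) kg·m²·s⁻³·A⁻¹
  (D) [m] · [kg·m·s⁻³·A⁻¹] = kg·m²·s⁻³·A⁻¹
All reduce to kg·m²·s⁻³·A⁻¹ except (A), which is kg·m²·s⁻²·A⁻².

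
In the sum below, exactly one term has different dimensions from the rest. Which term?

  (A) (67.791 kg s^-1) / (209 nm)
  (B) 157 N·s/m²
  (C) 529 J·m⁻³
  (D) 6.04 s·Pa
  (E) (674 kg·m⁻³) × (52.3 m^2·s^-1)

(C)

Work out the base dimensions of each:
  (A) [kg·s⁻¹] / [m] = kg·m⁻¹·s⁻¹
  (B) N·s·m⁻² = kg·m·s⁻²·s·m⁻² = kg·m⁻¹·s⁻¹
  (C) J·m⁻³ = N·m·m⁻³ = kg·m⁻¹·s⁻²
  (D) Pa·s = N·m⁻²·s = kg·m⁻¹·s⁻¹
  (E) [kg·m⁻³] · [m²·s⁻¹] = kg·m⁻¹·s⁻¹
All reduce to kg·m⁻¹·s⁻¹ except (C), which is kg·m⁻¹·s⁻².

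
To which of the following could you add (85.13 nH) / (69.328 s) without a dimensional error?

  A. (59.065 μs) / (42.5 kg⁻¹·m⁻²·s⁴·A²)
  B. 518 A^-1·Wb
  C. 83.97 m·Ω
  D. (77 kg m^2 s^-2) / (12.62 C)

Reference: [kg·m²·s⁻²·A⁻²] / [s] = kg·m²·s⁻³·A⁻².
Each option:
  A. [s] / [kg⁻¹·m⁻²·s⁴·A²] = kg·m²·s⁻³·A⁻²  ← same
  B. Wb·A⁻¹ = V·s·A⁻¹ = kg·m²·s⁻²·A⁻²
  C. Ω·m = V·A⁻¹·m = kg·m³·s⁻³·A⁻²
  D. [kg·m²·s⁻²] / [s·A] = kg·m²·s⁻³·A⁻¹
Only A. matches kg·m²·s⁻³·A⁻².

A.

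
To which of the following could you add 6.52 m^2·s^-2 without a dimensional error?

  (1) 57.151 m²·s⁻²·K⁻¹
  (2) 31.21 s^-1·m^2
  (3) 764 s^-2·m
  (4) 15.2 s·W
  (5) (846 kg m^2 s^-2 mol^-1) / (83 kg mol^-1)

Reference: m²·s⁻².
Each option:
  (1) m²·s⁻²·K⁻¹
  (2) m²·s⁻¹
  (3) m·s⁻²
  (4) W·s = J·s⁻¹·s = kg·m²·s⁻²
  (5) [kg·m²·s⁻²·mol⁻¹] / [kg·mol⁻¹] = m²·s⁻²  ← same
Only (5) matches m²·s⁻².

(5)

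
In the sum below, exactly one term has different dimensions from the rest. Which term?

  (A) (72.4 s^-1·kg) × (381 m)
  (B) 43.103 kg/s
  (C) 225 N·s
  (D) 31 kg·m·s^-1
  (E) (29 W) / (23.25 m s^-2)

(B)

Expand each in SI base units:
  (A) [kg·s⁻¹] · [m] = kg·m·s⁻¹
  (B) kg·s⁻¹
  (C) N·s = kg·m·s⁻²·s = kg·m·s⁻¹
  (D) kg·m·s⁻¹
  (E) [kg·m²·s⁻³] / [m·s⁻²] = kg·m·s⁻¹
All reduce to kg·m·s⁻¹ except (B), which is kg·s⁻¹.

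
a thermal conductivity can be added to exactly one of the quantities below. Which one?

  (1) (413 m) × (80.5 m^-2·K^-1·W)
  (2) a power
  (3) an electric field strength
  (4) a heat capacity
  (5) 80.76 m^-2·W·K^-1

(1)

Reference: [thermal conductivity] = kg·m·s⁻³·K⁻¹.
Each option:
  (1) [m] · [kg·s⁻³·K⁻¹] = kg·m·s⁻³·K⁻¹  ← same
  (2) [power] = kg·m²·s⁻³
  (3) [electric field strength] = kg·m·s⁻³·A⁻¹
  (4) [heat capacity] = kg·m²·s⁻²·K⁻¹
  (5) W·m⁻²·K⁻¹ = J·s⁻¹·m⁻²·K⁻¹ = kg·s⁻³·K⁻¹
Only (1) matches kg·m·s⁻³·K⁻¹.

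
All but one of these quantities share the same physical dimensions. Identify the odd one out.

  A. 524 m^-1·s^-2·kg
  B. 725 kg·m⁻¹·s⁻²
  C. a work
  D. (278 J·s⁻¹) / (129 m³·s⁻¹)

C.

In SI base units:
  A. kg·m⁻¹·s⁻²
  B. kg·m⁻¹·s⁻²
  C. [work] = kg·m²·s⁻²
  D. [kg·m²·s⁻³] / [m³·s⁻¹] = kg·m⁻¹·s⁻²
All reduce to kg·m⁻¹·s⁻² except C., which is kg·m²·s⁻².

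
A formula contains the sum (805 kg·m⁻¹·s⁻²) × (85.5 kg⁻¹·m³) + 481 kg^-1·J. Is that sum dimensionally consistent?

Yes

Dimensions:
  (805 kg·m⁻¹·s⁻²) × (85.5 kg⁻¹·m³):  [kg·m⁻¹·s⁻²] · [kg⁻¹·m³] = m²·s⁻²
  481 kg^-1·J:  J·kg⁻¹ = N·m·kg⁻¹ = m²·s⁻²
Both are m²·s⁻², so they have the same dimensions and can be added.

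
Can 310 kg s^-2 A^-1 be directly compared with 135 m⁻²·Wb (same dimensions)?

Yes

Expand each in SI base units:
  310 kg s^-2 A^-1:  kg·s⁻²·A⁻¹
  135 m⁻²·Wb:  Wb·m⁻² = V·s·m⁻² = kg·s⁻²·A⁻¹
Both are kg·s⁻²·A⁻¹, so they have the same dimensions and can be added.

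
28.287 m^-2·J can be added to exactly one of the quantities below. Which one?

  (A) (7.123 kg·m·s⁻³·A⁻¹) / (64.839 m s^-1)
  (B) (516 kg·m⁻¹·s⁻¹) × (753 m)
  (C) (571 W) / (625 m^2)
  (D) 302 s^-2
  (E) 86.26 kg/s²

(E)

Reference: J·m⁻² = N·m·m⁻² = kg·s⁻².
Each option:
  (A) [kg·m·s⁻³·A⁻¹] / [m·s⁻¹] = kg·s⁻²·A⁻¹
  (B) [kg·m⁻¹·s⁻¹] · [m] = kg·s⁻¹
  (C) [kg·m²·s⁻³] / [m²] = kg·s⁻³
  (D) s⁻²
  (E) kg·s⁻²  ← same
Only (E) matches kg·s⁻².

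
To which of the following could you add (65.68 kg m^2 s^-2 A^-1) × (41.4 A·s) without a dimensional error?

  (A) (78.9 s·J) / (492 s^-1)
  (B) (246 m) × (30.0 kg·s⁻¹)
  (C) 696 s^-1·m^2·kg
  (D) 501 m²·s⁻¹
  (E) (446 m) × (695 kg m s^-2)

(C)

Reference: [kg·m²·s⁻²·A⁻¹] · [s·A] = kg·m²·s⁻¹.
Each option:
  (A) [kg·m²·s⁻¹] / [s⁻¹] = kg·m²
  (B) [m] · [kg·s⁻¹] = kg·m·s⁻¹
  (C) kg·m²·s⁻¹  ← same
  (D) m²·s⁻¹
  (E) [m] · [kg·m·s⁻²] = kg·m²·s⁻²
Only (C) matches kg·m²·s⁻¹.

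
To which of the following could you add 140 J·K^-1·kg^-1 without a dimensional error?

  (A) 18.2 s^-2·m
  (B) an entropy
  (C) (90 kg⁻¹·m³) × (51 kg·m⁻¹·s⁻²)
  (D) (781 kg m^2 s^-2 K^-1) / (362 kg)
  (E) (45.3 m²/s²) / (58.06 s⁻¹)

Reference: J·kg⁻¹·K⁻¹ = N·m·kg⁻¹·K⁻¹ = m²·s⁻²·K⁻¹.
Each option:
  (A) m·s⁻²
  (B) [entropy] = kg·m²·s⁻²·K⁻¹
  (C) [kg⁻¹·m³] · [kg·m⁻¹·s⁻²] = m²·s⁻²
  (D) [kg·m²·s⁻²·K⁻¹] / [kg] = m²·s⁻²·K⁻¹  ← same
  (E) [m²·s⁻²] / [s⁻¹] = m²·s⁻¹
Only (D) matches m²·s⁻²·K⁻¹.

(D)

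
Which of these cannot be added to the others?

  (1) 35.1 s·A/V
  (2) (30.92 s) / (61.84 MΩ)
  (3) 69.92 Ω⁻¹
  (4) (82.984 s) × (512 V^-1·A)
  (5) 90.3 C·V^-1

(3)

In SI base units:
  (1) A·s·V⁻¹ = A·s·(J·C⁻¹)⁻¹ = kg⁻¹·m⁻²·s⁴·A²
  (2) [s] / [kg·m²·s⁻³·A⁻²] = kg⁻¹·m⁻²·s⁴·A²
  (3) Ω⁻¹ = (V·A⁻¹)⁻¹ = kg⁻¹·m⁻²·s³·A²
  (4) [s] · [kg⁻¹·m⁻²·s³·A²] = kg⁻¹·m⁻²·s⁴·A²
  (5) C·V⁻¹ = s·A·(J·C⁻¹)⁻¹ = kg⁻¹·m⁻²·s⁴·A²
All reduce to kg⁻¹·m⁻²·s⁴·A² except (3), which is kg⁻¹·m⁻²·s³·A².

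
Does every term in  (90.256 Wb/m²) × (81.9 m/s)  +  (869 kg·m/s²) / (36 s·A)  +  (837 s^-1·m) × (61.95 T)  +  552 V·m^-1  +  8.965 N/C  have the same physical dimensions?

Yes

Work out the base dimensions of each:
  (90.256 Wb/m²) × (81.9 m/s):  [kg·s⁻²·A⁻¹] · [m·s⁻¹] = kg·m·s⁻³·A⁻¹
  (869 kg·m/s²) / (36 s·A):  [kg·m·s⁻²] / [s·A] = kg·m·s⁻³·A⁻¹
  (837 s^-1·m) × (61.95 T):  [m·s⁻¹] · [kg·s⁻²·A⁻¹] = kg·m·s⁻³·A⁻¹
  552 V·m^-1:  V·m⁻¹ = J·C⁻¹·m⁻¹ = kg·m·s⁻³·A⁻¹
  8.965 N/C:  N·C⁻¹ = kg·m·s⁻²·(s·A)⁻¹ = kg·m·s⁻³·A⁻¹
Every term reduces to kg·m·s⁻³·A⁻¹.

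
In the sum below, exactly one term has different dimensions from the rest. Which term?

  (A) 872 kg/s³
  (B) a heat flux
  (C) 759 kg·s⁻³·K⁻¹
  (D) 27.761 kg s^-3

(C)

Reduce each to base SI dimensions:
  (A) kg·s⁻³
  (B) [heat flux] = kg·s⁻³
  (C) kg·s⁻³·K⁻¹
  (D) kg·s⁻³
All reduce to kg·s⁻³ except (C), which is kg·s⁻³·K⁻¹.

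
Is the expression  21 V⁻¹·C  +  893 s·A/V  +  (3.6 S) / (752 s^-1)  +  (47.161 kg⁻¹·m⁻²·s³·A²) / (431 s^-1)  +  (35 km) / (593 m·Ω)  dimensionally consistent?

Reduce each to base SI dimensions:
  21 V⁻¹·C:  C·V⁻¹ = s·A·(J·C⁻¹)⁻¹ = kg⁻¹·m⁻²·s⁴·A²
  893 s·A/V:  A·s·V⁻¹ = A·s·(J·C⁻¹)⁻¹ = kg⁻¹·m⁻²·s⁴·A²
  (3.6 S) / (752 s^-1):  [kg⁻¹·m⁻²·s³·A²] / [s⁻¹] = kg⁻¹·m⁻²·s⁴·A²
  (47.161 kg⁻¹·m⁻²·s³·A²) / (431 s^-1):  [kg⁻¹·m⁻²·s³·A²] / [s⁻¹] = kg⁻¹·m⁻²·s⁴·A²
  (35 km) / (593 m·Ω):  [m] / [kg·m³·s⁻³·A⁻²] = kg⁻¹·m⁻²·s³·A²
The terms do not share a single dimension (kg⁻¹·m⁻²·s³·A² vs kg⁻¹·m⁻²·s⁴·A²).

No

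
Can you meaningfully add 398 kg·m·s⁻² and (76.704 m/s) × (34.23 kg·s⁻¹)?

Yes

Work out the base dimensions of each:
  398 kg·m·s⁻²:  kg·m·s⁻²
  (76.704 m/s) × (34.23 kg·s⁻¹):  [m·s⁻¹] · [kg·s⁻¹] = kg·m·s⁻²
Both are kg·m·s⁻², so they have the same dimensions and can be added.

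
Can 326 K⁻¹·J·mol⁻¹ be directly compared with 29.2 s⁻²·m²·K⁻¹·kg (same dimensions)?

No

Work out the base dimensions of each:
  326 K⁻¹·J·mol⁻¹:  J·mol⁻¹·K⁻¹ = N·m·mol⁻¹·K⁻¹ = kg·m²·s⁻²·K⁻¹·mol⁻¹
  29.2 s⁻²·m²·K⁻¹·kg:  kg·m²·s⁻²·K⁻¹
kg·m²·s⁻²·K⁻¹·mol⁻¹ ≠ kg·m²·s⁻²·K⁻¹, so they cannot be added.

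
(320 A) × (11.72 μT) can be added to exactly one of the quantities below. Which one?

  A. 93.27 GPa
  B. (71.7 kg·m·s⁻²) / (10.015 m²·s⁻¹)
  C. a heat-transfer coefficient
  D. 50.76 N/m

D.

Reference: [A] · [kg·s⁻²·A⁻¹] = kg·s⁻².
Each option:
  A. Pa = N·m⁻² = kg·m⁻¹·s⁻²
  B. [kg·m·s⁻²] / [m²·s⁻¹] = kg·m⁻¹·s⁻¹
  C. [heat-transfer coefficient] = kg·s⁻³·K⁻¹
  D. N·m⁻¹ = kg·m·s⁻²·m⁻¹ = kg·s⁻²  ← same
Only D. matches kg·s⁻².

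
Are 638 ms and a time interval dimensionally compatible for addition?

In SI base units:
  638 ms:  s
  a time interval:  [time interval] = s
Both are s, so they have the same dimensions and can be added.

Yes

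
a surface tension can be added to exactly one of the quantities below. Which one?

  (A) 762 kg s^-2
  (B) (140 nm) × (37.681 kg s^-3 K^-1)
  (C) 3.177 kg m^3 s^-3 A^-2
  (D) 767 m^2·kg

(A)

Reference: [surface tension] = kg·s⁻².
Each option:
  (A) kg·s⁻²  ← same
  (B) [m] · [kg·s⁻³·K⁻¹] = kg·m·s⁻³·K⁻¹
  (C) kg·m³·s⁻³·A⁻²
  (D) kg·m²
Only (A) matches kg·s⁻².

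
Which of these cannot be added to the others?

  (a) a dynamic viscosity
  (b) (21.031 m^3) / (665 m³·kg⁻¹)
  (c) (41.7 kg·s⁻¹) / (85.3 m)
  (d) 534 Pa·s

(b)

Work out the base dimensions of each:
  (a) [dynamic viscosity] = kg·m⁻¹·s⁻¹
  (b) [m³] / [kg⁻¹·m³] = kg
  (c) [kg·s⁻¹] / [m] = kg·m⁻¹·s⁻¹
  (d) Pa·s = N·m⁻²·s = kg·m⁻¹·s⁻¹
All reduce to kg·m⁻¹·s⁻¹ except (b), which is kg.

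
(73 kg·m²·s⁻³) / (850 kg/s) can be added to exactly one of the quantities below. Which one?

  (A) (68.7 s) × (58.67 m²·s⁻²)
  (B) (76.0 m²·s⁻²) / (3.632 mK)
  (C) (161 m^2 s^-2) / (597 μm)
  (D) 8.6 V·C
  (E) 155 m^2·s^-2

(E)

Reference: [kg·m²·s⁻³] / [kg·s⁻¹] = m²·s⁻².
Each option:
  (A) [s] · [m²·s⁻²] = m²·s⁻¹
  (B) [m²·s⁻²] / [K] = m²·s⁻²·K⁻¹
  (C) [m²·s⁻²] / [m] = m·s⁻²
  (D) C·V = s·A·J·C⁻¹ = kg·m²·s⁻²
  (E) m²·s⁻²  ← same
Only (E) matches m²·s⁻².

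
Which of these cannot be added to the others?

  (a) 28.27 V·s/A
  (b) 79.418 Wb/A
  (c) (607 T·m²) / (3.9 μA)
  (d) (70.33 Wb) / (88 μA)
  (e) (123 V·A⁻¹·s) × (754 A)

(e)

Expand each in SI base units:
  (a) V·s·A⁻¹ = J·C⁻¹·s·A⁻¹ = kg·m²·s⁻²·A⁻²
  (b) Wb·A⁻¹ = V·s·A⁻¹ = kg·m²·s⁻²·A⁻²
  (c) [kg·m²·s⁻²·A⁻¹] / [A] = kg·m²·s⁻²·A⁻²
  (d) [kg·m²·s⁻²·A⁻¹] / [A] = kg·m²·s⁻²·A⁻²
  (e) [kg·m²·s⁻²·A⁻²] · [A] = kg·m²·s⁻²·A⁻¹
All reduce to kg·m²·s⁻²·A⁻² except (e), which is kg·m²·s⁻²·A⁻¹.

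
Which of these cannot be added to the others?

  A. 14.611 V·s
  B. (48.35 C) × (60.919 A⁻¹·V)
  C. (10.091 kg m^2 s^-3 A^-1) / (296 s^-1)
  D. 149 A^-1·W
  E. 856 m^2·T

D.

Dimensions:
  A. V·s = J·C⁻¹·s = kg·m²·s⁻²·A⁻¹
  B. [s·A] · [kg·m²·s⁻³·A⁻²] = kg·m²·s⁻²·A⁻¹
  C. [kg·m²·s⁻³·A⁻¹] / [s⁻¹] = kg·m²·s⁻²·A⁻¹
  D. W·A⁻¹ = J·s⁻¹·A⁻¹ = kg·m²·s⁻³·A⁻¹
  E. T·m² = Wb·m⁻²·m² = kg·m²·s⁻²·A⁻¹
All reduce to kg·m²·s⁻²·A⁻¹ except D., which is kg·m²·s⁻³·A⁻¹.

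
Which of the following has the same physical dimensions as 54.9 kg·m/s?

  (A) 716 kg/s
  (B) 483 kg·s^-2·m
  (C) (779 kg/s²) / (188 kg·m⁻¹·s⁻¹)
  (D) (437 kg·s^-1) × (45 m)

(D)

Reference: kg·m·s⁻¹.
Each option:
  (A) kg·s⁻¹
  (B) kg·m·s⁻²
  (C) [kg·s⁻²] / [kg·m⁻¹·s⁻¹] = m·s⁻¹
  (D) [kg·s⁻¹] · [m] = kg·m·s⁻¹  ← same
Only (D) matches kg·m·s⁻¹.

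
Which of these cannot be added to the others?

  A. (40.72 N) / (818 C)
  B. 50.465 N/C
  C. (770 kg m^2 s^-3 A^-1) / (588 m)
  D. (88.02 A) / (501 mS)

D.

Reduce each to base SI dimensions:
  A. [kg·m·s⁻²] / [s·A] = kg·m·s⁻³·A⁻¹
  B. N·C⁻¹ = kg·m·s⁻²·(s·A)⁻¹ = kg·m·s⁻³·A⁻¹
  C. [kg·m²·s⁻³·A⁻¹] / [m] = kg·m·s⁻³·A⁻¹
  D. [A] / [kg⁻¹·m⁻²·s³·A²] = kg·m²·s⁻³·A⁻¹
All reduce to kg·m·s⁻³·A⁻¹ except D., which is kg·m²·s⁻³·A⁻¹.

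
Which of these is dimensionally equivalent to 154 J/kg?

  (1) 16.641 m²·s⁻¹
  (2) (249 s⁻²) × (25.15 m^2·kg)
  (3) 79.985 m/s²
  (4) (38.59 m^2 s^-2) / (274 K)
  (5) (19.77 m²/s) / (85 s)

(5)

Reference: J·kg⁻¹ = N·m·kg⁻¹ = m²·s⁻².
Each option:
  (1) m²·s⁻¹
  (2) [s⁻²] · [kg·m²] = kg·m²·s⁻²
  (3) m·s⁻²
  (4) [m²·s⁻²] / [K] = m²·s⁻²·K⁻¹
  (5) [m²·s⁻¹] / [s] = m²·s⁻²  ← same
Only (5) matches m²·s⁻².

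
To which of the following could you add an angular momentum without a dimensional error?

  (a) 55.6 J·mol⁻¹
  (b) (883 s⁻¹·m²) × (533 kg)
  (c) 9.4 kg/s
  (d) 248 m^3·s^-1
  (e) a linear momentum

Reference: [angular momentum] = kg·m²·s⁻¹.
Each option:
  (a) J·mol⁻¹ = N·m·mol⁻¹ = kg·m²·s⁻²·mol⁻¹
  (b) [m²·s⁻¹] · [kg] = kg·m²·s⁻¹  ← same
  (c) kg·s⁻¹
  (d) m³·s⁻¹
  (e) [linear momentum] = kg·m·s⁻¹
Only (b) matches kg·m²·s⁻¹.

(b)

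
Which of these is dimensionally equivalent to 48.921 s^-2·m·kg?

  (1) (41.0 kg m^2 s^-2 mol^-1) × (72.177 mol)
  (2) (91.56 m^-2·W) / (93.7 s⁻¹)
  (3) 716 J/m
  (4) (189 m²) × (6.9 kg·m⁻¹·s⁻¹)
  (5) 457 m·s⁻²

(3)

Reference: kg·m·s⁻².
Each option:
  (1) [kg·m²·s⁻²·mol⁻¹] · [mol] = kg·m²·s⁻²
  (2) [kg·s⁻³] / [s⁻¹] = kg·s⁻²
  (3) J·m⁻¹ = N·m·m⁻¹ = kg·m·s⁻²  ← same
  (4) [m²] · [kg·m⁻¹·s⁻¹] = kg·m·s⁻¹
  (5) m·s⁻²
Only (3) matches kg·m·s⁻².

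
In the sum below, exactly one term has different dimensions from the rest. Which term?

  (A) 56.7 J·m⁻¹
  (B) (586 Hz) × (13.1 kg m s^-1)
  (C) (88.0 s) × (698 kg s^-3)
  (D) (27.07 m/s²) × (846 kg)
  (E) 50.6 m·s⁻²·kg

In SI base units:
  (A) J·m⁻¹ = N·m·m⁻¹ = kg·m·s⁻²
  (B) [s⁻¹] · [kg·m·s⁻¹] = kg·m·s⁻²
  (C) [s] · [kg·s⁻³] = kg·s⁻²
  (D) [m·s⁻²] · [kg] = kg·m·s⁻²
  (E) kg·m·s⁻²
All reduce to kg·m·s⁻² except (C), which is kg·s⁻².

(C)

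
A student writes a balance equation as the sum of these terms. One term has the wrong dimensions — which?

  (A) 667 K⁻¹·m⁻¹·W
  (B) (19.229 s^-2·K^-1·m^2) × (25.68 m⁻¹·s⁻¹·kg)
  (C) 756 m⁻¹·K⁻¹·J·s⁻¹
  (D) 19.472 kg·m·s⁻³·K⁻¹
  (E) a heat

Reduce each to base SI dimensions:
  (A) W·m⁻¹·K⁻¹ = J·s⁻¹·m⁻¹·K⁻¹ = kg·m·s⁻³·K⁻¹
  (B) [m²·s⁻²·K⁻¹] · [kg·m⁻¹·s⁻¹] = kg·m·s⁻³·K⁻¹
  (C) J·s⁻¹·m⁻¹·K⁻¹ = N·m·s⁻¹·m⁻¹·K⁻¹ = kg·m·s⁻³·K⁻¹
  (D) kg·m·s⁻³·K⁻¹
  (E) [heat] = kg·m²·s⁻²
All reduce to kg·m·s⁻³·K⁻¹ except (E), which is kg·m²·s⁻².

(E)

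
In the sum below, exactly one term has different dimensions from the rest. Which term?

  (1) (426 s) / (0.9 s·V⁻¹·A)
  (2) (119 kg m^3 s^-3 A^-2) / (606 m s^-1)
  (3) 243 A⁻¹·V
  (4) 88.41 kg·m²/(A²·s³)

Reduce each to base SI dimensions:
  (1) [s] / [kg⁻¹·m⁻²·s⁴·A²] = kg·m²·s⁻³·A⁻²
  (2) [kg·m³·s⁻³·A⁻²] / [m·s⁻¹] = kg·m²·s⁻²·A⁻²
  (3) V·A⁻¹ = J·C⁻¹·A⁻¹ = kg·m²·s⁻³·A⁻²
  (4) kg·m²·s⁻³·A⁻²
All reduce to kg·m²·s⁻³·A⁻² except (2), which is kg·m²·s⁻²·A⁻².

(2)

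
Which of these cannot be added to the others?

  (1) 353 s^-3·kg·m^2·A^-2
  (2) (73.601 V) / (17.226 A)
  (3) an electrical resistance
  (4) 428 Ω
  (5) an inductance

In SI base units:
  (1) kg·m²·s⁻³·A⁻²
  (2) [kg·m²·s⁻³·A⁻¹] / [A] = kg·m²·s⁻³·A⁻²
  (3) [electrical resistance] = kg·m²·s⁻³·A⁻²
  (4) Ω = V·A⁻¹ = kg·m²·s⁻³·A⁻²
  (5) [inductance] = kg·m²·s⁻²·A⁻²
All reduce to kg·m²·s⁻³·A⁻² except (5), which is kg·m²·s⁻²·A⁻².

(5)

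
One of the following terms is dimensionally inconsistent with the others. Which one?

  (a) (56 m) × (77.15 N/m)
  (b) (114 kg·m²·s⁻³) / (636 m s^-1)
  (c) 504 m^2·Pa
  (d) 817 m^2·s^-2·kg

(d)

Expand each in SI base units:
  (a) [m] · [kg·s⁻²] = kg·m·s⁻²
  (b) [kg·m²·s⁻³] / [m·s⁻¹] = kg·m·s⁻²
  (c) Pa·m² = N·m⁻²·m² = kg·m·s⁻²
  (d) kg·m²·s⁻²
All reduce to kg·m·s⁻² except (d), which is kg·m²·s⁻².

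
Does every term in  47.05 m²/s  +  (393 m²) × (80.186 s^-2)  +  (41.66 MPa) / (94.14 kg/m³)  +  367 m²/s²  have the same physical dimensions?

No

Work out the base dimensions of each:
  47.05 m²/s:  m²·s⁻¹
  (393 m²) × (80.186 s^-2):  [m²] · [s⁻²] = m²·s⁻²
  (41.66 MPa) / (94.14 kg/m³):  [kg·m⁻¹·s⁻²] / [kg·m⁻³] = m²·s⁻²
  367 m²/s²:  m²·s⁻²
The terms do not share a single dimension (m²·s⁻² vs m²·s⁻¹).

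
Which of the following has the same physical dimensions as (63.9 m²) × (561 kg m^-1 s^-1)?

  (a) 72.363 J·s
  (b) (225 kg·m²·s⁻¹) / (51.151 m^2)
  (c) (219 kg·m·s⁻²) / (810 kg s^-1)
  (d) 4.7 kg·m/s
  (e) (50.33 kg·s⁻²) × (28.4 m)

(d)

Reference: [m²] · [kg·m⁻¹·s⁻¹] = kg·m·s⁻¹.
Each option:
  (a) J·s = N·m·s = kg·m²·s⁻¹
  (b) [kg·m²·s⁻¹] / [m²] = kg·s⁻¹
  (c) [kg·m·s⁻²] / [kg·s⁻¹] = m·s⁻¹
  (d) kg·m·s⁻¹  ← same
  (e) [kg·s⁻²] · [m] = kg·m·s⁻²
Only (d) matches kg·m·s⁻¹.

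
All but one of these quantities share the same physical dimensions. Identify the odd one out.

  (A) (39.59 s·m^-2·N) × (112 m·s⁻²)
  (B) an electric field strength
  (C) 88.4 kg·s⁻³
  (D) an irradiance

Expand each in SI base units:
  (A) [kg·m⁻¹·s⁻¹] · [m·s⁻²] = kg·s⁻³
  (B) [electric field strength] = kg·m·s⁻³·A⁻¹
  (C) kg·s⁻³
  (D) [irradiance] = kg·s⁻³
All reduce to kg·s⁻³ except (B), which is kg·m·s⁻³·A⁻¹.

(B)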